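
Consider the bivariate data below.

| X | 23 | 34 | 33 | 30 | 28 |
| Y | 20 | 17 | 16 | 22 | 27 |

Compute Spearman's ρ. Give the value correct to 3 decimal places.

Rank X: 1, 5, 4, 3, 2
Rank Y: 3, 2, 1, 4, 5
d = rank(X) − rank(Y): -2, 3, 3, -1, -3; Σd² = 32
ρ = 1 − 6Σd² / [n(n²−1)] = 1 − 6×32 / (5×24) = 1 − 192/120 ≈ -0.600

-0.600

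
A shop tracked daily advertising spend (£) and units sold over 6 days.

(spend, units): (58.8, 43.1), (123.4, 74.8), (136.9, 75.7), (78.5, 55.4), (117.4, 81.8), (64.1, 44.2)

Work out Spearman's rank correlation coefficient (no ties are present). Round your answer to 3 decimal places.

Rank spend: 1, 5, 6, 3, 4, 2
Rank units: 1, 4, 5, 3, 6, 2
d = rank(spend) − rank(units): 0, 1, 1, 0, -2, 0; Σd² = 6
ρ = 1 − 6Σd² / [n(n²−1)] = 1 − 6×6 / (6×35) = 1 − 36/210 ≈ 0.829

0.829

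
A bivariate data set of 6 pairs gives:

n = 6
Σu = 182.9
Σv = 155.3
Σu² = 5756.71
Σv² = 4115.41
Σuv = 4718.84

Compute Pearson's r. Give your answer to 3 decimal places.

r = (nΣuv − ΣuΣv) / √[(nΣu² − (Σu)²)(nΣv² − (Σv)²)]
Numerator: 6×4718.84 − 182.9×155.3 = -91.33
Denominator: √[(34540.26 − 33452.41)(24692.46 − 24118.09)] = √[1087.85 × 574.37] = 790.4609
r = -91.33 / 790.4609 ≈ -0.116

-0.116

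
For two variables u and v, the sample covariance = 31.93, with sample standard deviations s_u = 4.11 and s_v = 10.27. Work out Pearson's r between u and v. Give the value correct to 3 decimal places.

0.756

r = Cov(u,v) / (s_u · s_v) = 31.93 / (4.11 × 10.27)
  = 31.93 / 42.2097 ≈ 0.756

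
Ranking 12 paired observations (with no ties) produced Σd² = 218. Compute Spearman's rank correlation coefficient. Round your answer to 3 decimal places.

ρ = 1 − 6Σd² / [n(n²−1)] = 1 − 6×218 / (12×143)
  = 1 − 1308/1716 = 1 − 0.7622 ≈ 0.238

0.238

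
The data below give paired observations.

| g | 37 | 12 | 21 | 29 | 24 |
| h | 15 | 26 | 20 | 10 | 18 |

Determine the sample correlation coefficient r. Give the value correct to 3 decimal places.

n = 5, Σg = 123, Σh = 89, Σg² = 3371, Σh² = 1725, Σgh = 2009
nΣgh − ΣgΣh = 10045 − 10947 = -902
nΣg² − (Σg)² = 16855 − 15129 = 1726; nΣh² − (Σh)² = 8625 − 7921 = 704
r = -902 / √(1726 × 704) = -902 / 1102.3176 ≈ -0.818

-0.818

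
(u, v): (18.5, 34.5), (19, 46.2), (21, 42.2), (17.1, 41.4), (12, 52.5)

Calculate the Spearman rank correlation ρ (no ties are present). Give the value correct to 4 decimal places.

Rank u: 3, 4, 5, 2, 1
Rank v: 1, 4, 3, 2, 5
d = rank(u) − rank(v): 2, 0, 2, 0, -4; Σd² = 24
ρ = 1 − 6Σd² / [n(n²−1)] = 1 − 6×24 / (5×24) = 1 − 144/120 ≈ -0.2000

-0.2000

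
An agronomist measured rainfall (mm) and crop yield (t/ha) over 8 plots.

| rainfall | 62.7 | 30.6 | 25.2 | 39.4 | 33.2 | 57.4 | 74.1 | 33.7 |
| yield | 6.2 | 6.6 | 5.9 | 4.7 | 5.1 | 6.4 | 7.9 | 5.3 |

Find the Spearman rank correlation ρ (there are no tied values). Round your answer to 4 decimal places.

0.3333

Rank rainfall: 7, 2, 1, 5, 3, 6, 8, 4
Rank yield: 5, 7, 4, 1, 2, 6, 8, 3
d = rank(rainfall) − rank(yield): 2, -5, -3, 4, 1, 0, 0, 1; Σd² = 56
ρ = 1 − 6Σd² / [n(n²−1)] = 1 − 6×56 / (8×63) = 1 − 336/504 ≈ 0.3333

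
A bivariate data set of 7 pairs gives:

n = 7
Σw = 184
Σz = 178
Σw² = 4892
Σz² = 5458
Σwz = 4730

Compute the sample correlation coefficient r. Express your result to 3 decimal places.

r = (nΣwz − ΣwΣz) / √[(nΣw² − (Σw)²)(nΣz² − (Σz)²)]
Numerator: 7×4730 − 184×178 = 358
Denominator: √[(34244 − 33856)(38206 − 31684)] = √[388 × 6522] = 1590.7659
r = 358 / 1590.7659 ≈ 0.225

0.225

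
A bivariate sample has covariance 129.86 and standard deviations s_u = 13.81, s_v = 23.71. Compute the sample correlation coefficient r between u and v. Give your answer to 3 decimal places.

0.397

r = Cov(u,v) / (s_u · s_v) = 129.86 / (13.81 × 23.71)
  = 129.86 / 327.4351 ≈ 0.397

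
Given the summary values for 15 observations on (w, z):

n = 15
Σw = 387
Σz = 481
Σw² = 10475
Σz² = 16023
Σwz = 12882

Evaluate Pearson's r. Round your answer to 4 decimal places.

0.8713

r = (nΣwz − ΣwΣz) / √[(nΣw² − (Σw)²)(nΣz² − (Σz)²)]
Numerator: 15×12882 − 387×481 = 7083
Denominator: √[(157125 − 149769)(240345 − 231361)] = √[7356 × 8984] = 8129.3483
r = 7083 / 8129.3483 ≈ 0.8713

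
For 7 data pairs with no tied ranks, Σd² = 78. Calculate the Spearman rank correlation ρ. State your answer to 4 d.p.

ρ = 1 − 6Σd² / [n(n²−1)] = 1 − 6×78 / (7×48)
  = 1 − 468/336 = 1 − 1.39286 ≈ -0.3929

-0.3929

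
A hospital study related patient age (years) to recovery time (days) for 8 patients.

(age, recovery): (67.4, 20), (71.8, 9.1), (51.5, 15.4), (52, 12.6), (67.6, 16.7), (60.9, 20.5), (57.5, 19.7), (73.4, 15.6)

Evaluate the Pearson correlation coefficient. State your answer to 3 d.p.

n = 8, Σx = 502.1, Σy = 129.6, Σx² = 32026.63, Σy² = 2209.32, Σxy = 8104.84
nΣxy − ΣxΣy = 64838.72 − 65072.16 = -233.44
nΣx² − (Σx)² = 256213.04 − 252104.41 = 4108.63; nΣy² − (Σy)² = 17674.56 − 16796.16 = 878.4
r = -233.44 / √(4108.63 × 878.4) = -233.44 / 1899.7422 ≈ -0.123

-0.123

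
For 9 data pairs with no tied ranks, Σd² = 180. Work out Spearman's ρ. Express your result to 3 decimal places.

-0.500

ρ = 1 − 6Σd² / [n(n²−1)] = 1 − 6×180 / (9×80)
  = 1 − 1080/720 = 1 − 1.5000 ≈ -0.500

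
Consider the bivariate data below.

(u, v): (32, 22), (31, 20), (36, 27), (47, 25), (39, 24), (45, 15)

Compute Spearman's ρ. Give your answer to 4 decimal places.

0.2000

Rank u: 2, 1, 3, 6, 4, 5
Rank v: 3, 2, 6, 5, 4, 1
d = rank(u) − rank(v): -1, -1, -3, 1, 0, 4; Σd² = 28
ρ = 1 − 6Σd² / [n(n²−1)] = 1 − 6×28 / (6×35) = 1 − 168/210 ≈ 0.2000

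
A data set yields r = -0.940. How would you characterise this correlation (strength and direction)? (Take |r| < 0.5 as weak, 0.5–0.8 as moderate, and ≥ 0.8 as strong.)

strong negative

r = -0.940 < 0 so the relationship is negative.
|r| = 0.940, which falls in the strong range.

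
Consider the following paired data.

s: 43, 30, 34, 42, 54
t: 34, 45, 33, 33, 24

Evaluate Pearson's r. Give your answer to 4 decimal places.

-0.8874

n = 5, Σs = 203, Σt = 169, Σs² = 8585, Σt² = 5935, Σst = 6616
nΣst − ΣsΣt = 33080 − 34307 = -1227
nΣs² − (Σs)² = 42925 − 41209 = 1716; nΣt² − (Σt)² = 29675 − 28561 = 1114
r = -1227 / √(1716 × 1114) = -1227 / 1382.6149 ≈ -0.8874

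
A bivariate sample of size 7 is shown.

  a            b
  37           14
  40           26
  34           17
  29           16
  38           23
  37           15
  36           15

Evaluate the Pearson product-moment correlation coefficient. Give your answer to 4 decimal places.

n = 7, Σa = 251, Σb = 126, Σa² = 9075, Σb² = 2396, Σab = 4569
nΣab − ΣaΣb = 31983 − 31626 = 357
nΣa² − (Σa)² = 63525 − 63001 = 524; nΣb² − (Σb)² = 16772 − 15876 = 896
r = 357 / √(524 × 896) = 357 / 685.2036 ≈ 0.5210

0.5210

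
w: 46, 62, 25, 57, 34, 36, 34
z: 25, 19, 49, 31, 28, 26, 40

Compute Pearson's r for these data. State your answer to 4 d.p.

-0.7146

n = 7, Σw = 294, Σz = 218, Σw² = 13442, Σz² = 7408, Σwz = 8568
nΣwz − ΣwΣz = 59976 − 64092 = -4116
nΣw² − (Σw)² = 94094 − 86436 = 7658; nΣz² − (Σz)² = 51856 − 47524 = 4332
r = -4116 / √(7658 × 4332) = -4116 / 5759.7271 ≈ -0.7146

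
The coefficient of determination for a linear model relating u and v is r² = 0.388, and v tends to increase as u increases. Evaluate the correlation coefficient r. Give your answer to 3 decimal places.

|r| = √0.388 = 0.623
The association is positive, so r = 0.623.

0.623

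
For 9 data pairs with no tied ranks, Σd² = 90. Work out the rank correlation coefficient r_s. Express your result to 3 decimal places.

ρ = 1 − 6Σd² / [n(n²−1)] = 1 − 6×90 / (9×80)
  = 1 − 540/720 = 1 − 0.7500 ≈ 0.250

0.250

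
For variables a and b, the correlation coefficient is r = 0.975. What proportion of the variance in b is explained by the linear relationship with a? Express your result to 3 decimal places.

r² = (0.975)² = 0.951

0.951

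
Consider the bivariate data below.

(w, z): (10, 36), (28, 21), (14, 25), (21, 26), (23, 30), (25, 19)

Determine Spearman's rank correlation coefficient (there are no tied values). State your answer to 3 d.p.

Rank w: 1, 6, 2, 3, 4, 5
Rank z: 6, 2, 3, 4, 5, 1
d = rank(w) − rank(z): -5, 4, -1, -1, -1, 4; Σd² = 60
ρ = 1 − 6Σd² / [n(n²−1)] = 1 − 6×60 / (6×35) = 1 − 360/210 ≈ -0.714

-0.714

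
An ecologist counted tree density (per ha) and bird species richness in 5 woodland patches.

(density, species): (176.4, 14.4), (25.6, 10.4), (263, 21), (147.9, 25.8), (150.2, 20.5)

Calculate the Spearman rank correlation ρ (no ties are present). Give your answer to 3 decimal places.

0.300

Rank density: 4, 1, 5, 2, 3
Rank species: 2, 1, 4, 5, 3
d = rank(density) − rank(species): 2, 0, 1, -3, 0; Σd² = 14
ρ = 1 − 6Σd² / [n(n²−1)] = 1 − 6×14 / (5×24) = 1 − 84/120 ≈ 0.300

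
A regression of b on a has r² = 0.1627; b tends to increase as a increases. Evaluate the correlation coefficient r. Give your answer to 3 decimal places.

0.403

|r| = √0.1627 = 0.403
The association is positive, so r = 0.403.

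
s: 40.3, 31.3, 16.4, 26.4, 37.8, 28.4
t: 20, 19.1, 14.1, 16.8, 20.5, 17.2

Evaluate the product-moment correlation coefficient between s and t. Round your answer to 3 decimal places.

0.973

n = 6, Σs = 180.6, Σt = 107.7, Σs² = 5805.1, Σt² = 1961.95, Σst = 3341.97
nΣst − ΣsΣt = 20051.82 − 19450.62 = 601.2
nΣs² − (Σs)² = 34830.6 − 32616.36 = 2214.24; nΣt² − (Σt)² = 11771.7 − 11599.29 = 172.41
r = 601.2 / √(2214.24 × 172.41) = 601.2 / 617.8650 ≈ 0.973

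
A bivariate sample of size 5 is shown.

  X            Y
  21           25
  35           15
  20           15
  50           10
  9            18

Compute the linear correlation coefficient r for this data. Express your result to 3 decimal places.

n = 5, ΣX = 135, ΣY = 83, ΣX² = 4647, ΣY² = 1499, ΣXY = 2012
nΣXY − ΣXΣY = 10060 − 11205 = -1145
nΣX² − (ΣX)² = 23235 − 18225 = 5010; nΣY² − (ΣY)² = 7495 − 6889 = 606
r = -1145 / √(5010 × 606) = -1145 / 1742.4293 ≈ -0.657

-0.657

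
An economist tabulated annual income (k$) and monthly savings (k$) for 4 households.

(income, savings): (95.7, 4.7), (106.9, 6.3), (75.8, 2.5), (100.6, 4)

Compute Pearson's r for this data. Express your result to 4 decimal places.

0.8966

n = 4, Σx = 379, Σy = 17.5, Σx² = 36452.1, Σy² = 84.03, Σxy = 1715.16
nΣxy − ΣxΣy = 6860.64 − 6632.5 = 228.14
nΣx² − (Σx)² = 145808.4 − 143641 = 2167.4; nΣy² − (Σy)² = 336.12 − 306.25 = 29.87
r = 228.14 / √(2167.4 × 29.87) = 228.14 / 254.4410 ≈ 0.8966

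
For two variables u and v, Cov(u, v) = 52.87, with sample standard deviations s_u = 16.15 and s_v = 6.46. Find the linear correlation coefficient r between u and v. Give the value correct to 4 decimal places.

0.5068

r = Cov(u,v) / (s_u · s_v) = 52.87 / (16.15 × 6.46)
  = 52.87 / 104.3290 ≈ 0.5068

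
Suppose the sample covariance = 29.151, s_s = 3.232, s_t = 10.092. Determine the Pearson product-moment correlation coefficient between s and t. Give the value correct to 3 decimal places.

r = Cov(s,t) / (s_s · s_t) = 29.151 / (3.232 × 10.092)
  = 29.151 / 32.6173 ≈ 0.894

0.894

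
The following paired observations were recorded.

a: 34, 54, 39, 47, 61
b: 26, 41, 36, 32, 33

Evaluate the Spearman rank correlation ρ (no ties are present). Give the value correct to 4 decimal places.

0.5000

Rank a: 1, 4, 2, 3, 5
Rank b: 1, 5, 4, 2, 3
d = rank(a) − rank(b): 0, -1, -2, 1, 2; Σd² = 10
ρ = 1 − 6Σd² / [n(n²−1)] = 1 − 6×10 / (5×24) = 1 − 60/120 ≈ 0.5000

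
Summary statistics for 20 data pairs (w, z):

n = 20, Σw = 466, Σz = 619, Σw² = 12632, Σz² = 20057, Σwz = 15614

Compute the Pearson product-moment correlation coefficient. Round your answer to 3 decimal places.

r = (nΣwz − ΣwΣz) / √[(nΣw² − (Σw)²)(nΣz² − (Σz)²)]
Numerator: 20×15614 − 466×619 = 23826
Denominator: √[(252640 − 217156)(401140 − 383161)] = √[35484 × 17979] = 25258.0054
r = 23826 / 25258.0054 ≈ 0.943

0.943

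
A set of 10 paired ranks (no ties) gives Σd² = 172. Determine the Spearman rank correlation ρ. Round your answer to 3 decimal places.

ρ = 1 − 6Σd² / [n(n²−1)] = 1 − 6×172 / (10×99)
  = 1 − 1032/990 = 1 − 1.0424 ≈ -0.042

-0.042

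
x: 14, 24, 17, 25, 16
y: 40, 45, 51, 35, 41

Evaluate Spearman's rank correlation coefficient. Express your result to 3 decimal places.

-0.100

Rank x: 1, 4, 3, 5, 2
Rank y: 2, 4, 5, 1, 3
d = rank(x) − rank(y): -1, 0, -2, 4, -1; Σd² = 22
ρ = 1 − 6Σd² / [n(n²−1)] = 1 − 6×22 / (5×24) = 1 − 132/120 ≈ -0.100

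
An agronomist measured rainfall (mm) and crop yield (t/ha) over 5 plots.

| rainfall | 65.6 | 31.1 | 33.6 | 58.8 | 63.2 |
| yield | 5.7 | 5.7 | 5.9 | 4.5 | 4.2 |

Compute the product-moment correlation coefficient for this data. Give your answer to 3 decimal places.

-0.616

n = 5, Σx = 252.3, Σy = 26, Σx² = 13851.21, Σy² = 137.68, Σxy = 1279.47
nΣxy − ΣxΣy = 6397.35 − 6559.8 = -162.45
nΣx² − (Σx)² = 69256.05 − 63655.29 = 5600.76; nΣy² − (Σy)² = 688.4 − 676 = 12.4
r = -162.45 / √(5600.76 × 12.4) = -162.45 / 263.5326 ≈ -0.616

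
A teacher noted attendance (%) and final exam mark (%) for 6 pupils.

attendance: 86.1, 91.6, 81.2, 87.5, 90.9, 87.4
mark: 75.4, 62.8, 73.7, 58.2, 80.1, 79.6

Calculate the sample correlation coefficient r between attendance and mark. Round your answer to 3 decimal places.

n = 6, Σx = 524.7, Σy = 429.8, Σx² = 45955.03, Σy² = 31200.1, Σxy = 37559.49
nΣxy − ΣxΣy = 225356.94 − 225516.06 = -159.12
nΣx² − (Σx)² = 275730.18 − 275310.09 = 420.09; nΣy² − (Σy)² = 187200.6 − 184728.04 = 2472.56
r = -159.12 / √(420.09 × 2472.56) = -159.12 / 1019.1652 ≈ -0.156

-0.156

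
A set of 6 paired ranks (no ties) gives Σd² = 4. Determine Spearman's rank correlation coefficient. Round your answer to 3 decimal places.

ρ = 1 − 6Σd² / [n(n²−1)] = 1 − 6×4 / (6×35)
  = 1 − 24/210 = 1 − 0.1143 ≈ 0.886

0.886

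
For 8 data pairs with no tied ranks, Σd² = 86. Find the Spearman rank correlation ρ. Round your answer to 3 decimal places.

ρ = 1 − 6Σd² / [n(n²−1)] = 1 − 6×86 / (8×63)
  = 1 − 516/504 = 1 − 1.0238 ≈ -0.024

-0.024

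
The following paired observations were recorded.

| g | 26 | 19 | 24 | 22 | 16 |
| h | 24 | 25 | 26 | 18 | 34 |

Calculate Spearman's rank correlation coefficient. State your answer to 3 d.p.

-0.500

Rank g: 5, 2, 4, 3, 1
Rank h: 2, 3, 4, 1, 5
d = rank(g) − rank(h): 3, -1, 0, 2, -4; Σd² = 30
ρ = 1 − 6Σd² / [n(n²−1)] = 1 − 6×30 / (5×24) = 1 − 180/120 ≈ -0.500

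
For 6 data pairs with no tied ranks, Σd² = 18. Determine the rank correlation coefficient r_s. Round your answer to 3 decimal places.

ρ = 1 − 6Σd² / [n(n²−1)] = 1 − 6×18 / (6×35)
  = 1 − 108/210 = 1 − 0.5143 ≈ 0.486

0.486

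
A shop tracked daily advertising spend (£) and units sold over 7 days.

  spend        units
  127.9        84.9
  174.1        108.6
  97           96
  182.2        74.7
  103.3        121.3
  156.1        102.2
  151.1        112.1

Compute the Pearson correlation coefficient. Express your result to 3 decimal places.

n = 7, Σx = 991.7, Σy = 699.8, Σx² = 147144.37, Σy² = 71523, Σxy = 98110.33
nΣxy − ΣxΣy = 686772.31 − 693991.66 = -7219.35
nΣx² − (Σx)² = 1030010.59 − 983468.89 = 46541.7; nΣy² − (Σy)² = 500661 − 489720.04 = 10940.96
r = -7219.35 / √(46541.7 × 10940.96) = -7219.35 / 22565.7014 ≈ -0.320

-0.320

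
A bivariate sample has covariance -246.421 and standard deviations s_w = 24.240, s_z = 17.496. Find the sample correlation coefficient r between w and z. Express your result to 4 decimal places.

-0.5810

r = Cov(w,z) / (s_w · s_z) = -246.421 / (24.240 × 17.496)
  = -246.421 / 424.1030 ≈ -0.5810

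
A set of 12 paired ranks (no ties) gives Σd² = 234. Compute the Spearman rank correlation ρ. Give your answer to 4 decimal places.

0.1818

ρ = 1 − 6Σd² / [n(n²−1)] = 1 − 6×234 / (12×143)
  = 1 − 1404/1716 = 1 − 0.81818 ≈ 0.1818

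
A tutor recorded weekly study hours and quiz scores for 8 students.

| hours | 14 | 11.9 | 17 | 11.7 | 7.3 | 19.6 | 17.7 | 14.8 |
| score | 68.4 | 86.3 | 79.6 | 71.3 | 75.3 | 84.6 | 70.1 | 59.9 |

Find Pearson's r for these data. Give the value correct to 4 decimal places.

0.0870

n = 8, Σx = 114, Σy = 595.5, Σx² = 1733.28, Σy² = 44875.37, Σxy = 8507.12
nΣxy − ΣxΣy = 68056.96 − 67887 = 169.96
nΣx² − (Σx)² = 13866.24 − 12996 = 870.24; nΣy² − (Σy)² = 359002.96 − 354620.25 = 4382.71
r = 169.96 / √(870.24 × 4382.71) = 169.96 / 1952.9489 ≈ 0.0870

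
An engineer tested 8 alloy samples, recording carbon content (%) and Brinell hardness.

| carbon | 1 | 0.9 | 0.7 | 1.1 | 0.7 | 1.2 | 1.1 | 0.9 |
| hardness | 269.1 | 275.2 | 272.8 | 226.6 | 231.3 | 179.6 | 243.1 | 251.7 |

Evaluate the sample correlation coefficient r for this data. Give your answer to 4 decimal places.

-0.5706

n = 8, Σx = 7.6, Σy = 1949.4, Σx² = 7.46, Σy² = 482123.6, Σxy = 1828.37
nΣxy − ΣxΣy = 14626.96 − 14815.44 = -188.48
nΣx² − (Σx)² = 59.68 − 57.76 = 1.92; nΣy² − (Σy)² = 3856988.8 − 3800160.36 = 56828.44
r = -188.48 / √(1.92 × 56828.44) = -188.48 / 330.3189 ≈ -0.5706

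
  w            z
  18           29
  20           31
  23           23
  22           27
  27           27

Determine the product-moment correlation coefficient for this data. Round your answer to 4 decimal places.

n = 5, Σw = 110, Σz = 137, Σw² = 2466, Σz² = 3789, Σwz = 2994
nΣwz − ΣwΣz = 14970 − 15070 = -100
nΣw² − (Σw)² = 12330 − 12100 = 230; nΣz² − (Σz)² = 18945 − 18769 = 176
r = -100 / √(230 × 176) = -100 / 201.1964 ≈ -0.4970

-0.4970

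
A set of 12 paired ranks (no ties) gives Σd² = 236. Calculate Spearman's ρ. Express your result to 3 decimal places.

0.175

ρ = 1 − 6Σd² / [n(n²−1)] = 1 − 6×236 / (12×143)
  = 1 − 1416/1716 = 1 − 0.8252 ≈ 0.175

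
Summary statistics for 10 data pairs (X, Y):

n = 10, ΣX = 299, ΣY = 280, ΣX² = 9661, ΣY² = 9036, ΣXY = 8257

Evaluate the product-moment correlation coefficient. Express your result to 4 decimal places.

-0.1238

r = (nΣXY − ΣXΣY) / √[(nΣX² − (ΣX)²)(nΣY² − (ΣY)²)]
Numerator: 10×8257 − 299×280 = -1150
Denominator: √[(96610 − 89401)(90360 − 78400)] = √[7209 × 11960] = 9285.4531
r = -1150 / 9285.4531 ≈ -0.1238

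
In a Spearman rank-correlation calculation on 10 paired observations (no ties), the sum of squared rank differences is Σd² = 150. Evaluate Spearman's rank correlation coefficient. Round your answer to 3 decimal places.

0.091

ρ = 1 − 6Σd² / [n(n²−1)] = 1 − 6×150 / (10×99)
  = 1 − 900/990 = 1 − 0.9091 ≈ 0.091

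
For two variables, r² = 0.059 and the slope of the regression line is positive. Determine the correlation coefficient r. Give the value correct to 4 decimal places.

0.2429

|r| = √0.059 = 0.2429
The association is positive, so r = 0.2429.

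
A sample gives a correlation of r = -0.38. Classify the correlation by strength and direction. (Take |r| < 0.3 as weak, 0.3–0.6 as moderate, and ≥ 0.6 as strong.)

r = -0.38 < 0 so the relationship is negative.
|r| = 0.38, which falls in the moderate range.

moderate negative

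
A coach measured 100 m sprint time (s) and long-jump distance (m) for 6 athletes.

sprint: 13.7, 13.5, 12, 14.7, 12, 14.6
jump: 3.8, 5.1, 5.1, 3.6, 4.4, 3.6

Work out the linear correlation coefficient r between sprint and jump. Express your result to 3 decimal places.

n = 6, Σx = 80.5, Σy = 25.6, Σx² = 1087.19, Σy² = 111.74, Σxy = 340.39
nΣxy − ΣxΣy = 2042.34 − 2060.8 = -18.46
nΣx² − (Σx)² = 6523.14 − 6480.25 = 42.89; nΣy² − (Σy)² = 670.44 − 655.36 = 15.08
r = -18.46 / √(42.89 × 15.08) = -18.46 / 25.4319 ≈ -0.726

-0.726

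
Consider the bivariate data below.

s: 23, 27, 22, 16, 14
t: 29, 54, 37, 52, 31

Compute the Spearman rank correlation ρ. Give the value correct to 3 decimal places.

0.300

Rank s: 4, 5, 3, 2, 1
Rank t: 1, 5, 3, 4, 2
d = rank(s) − rank(t): 3, 0, 0, -2, -1; Σd² = 14
ρ = 1 − 6Σd² / [n(n²−1)] = 1 − 6×14 / (5×24) = 1 − 84/120 ≈ 0.300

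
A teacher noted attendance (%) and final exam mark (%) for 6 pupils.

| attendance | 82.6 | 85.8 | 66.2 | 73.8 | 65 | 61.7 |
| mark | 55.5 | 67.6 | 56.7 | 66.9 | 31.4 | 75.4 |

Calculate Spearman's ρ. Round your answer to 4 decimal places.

Rank attendance: 5, 6, 3, 4, 2, 1
Rank mark: 2, 5, 3, 4, 1, 6
d = rank(attendance) − rank(mark): 3, 1, 0, 0, 1, -5; Σd² = 36
ρ = 1 − 6Σd² / [n(n²−1)] = 1 − 6×36 / (6×35) = 1 − 216/210 ≈ -0.0286

-0.0286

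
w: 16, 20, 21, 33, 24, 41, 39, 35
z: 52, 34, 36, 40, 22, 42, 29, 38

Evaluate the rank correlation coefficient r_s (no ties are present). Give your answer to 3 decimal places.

-0.048

Rank w: 1, 2, 3, 5, 4, 8, 7, 6
Rank z: 8, 3, 4, 6, 1, 7, 2, 5
d = rank(w) − rank(z): -7, -1, -1, -1, 3, 1, 5, 1; Σd² = 88
ρ = 1 − 6Σd² / [n(n²−1)] = 1 − 6×88 / (8×63) = 1 − 528/504 ≈ -0.048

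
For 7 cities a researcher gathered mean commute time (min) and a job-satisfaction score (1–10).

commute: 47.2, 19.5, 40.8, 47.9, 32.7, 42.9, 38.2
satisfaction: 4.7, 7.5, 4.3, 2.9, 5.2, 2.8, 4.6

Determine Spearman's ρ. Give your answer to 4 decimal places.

-0.7143

Rank commute: 6, 1, 4, 7, 2, 5, 3
Rank satisfaction: 5, 7, 3, 2, 6, 1, 4
d = rank(commute) − rank(satisfaction): 1, -6, 1, 5, -4, 4, -1; Σd² = 96
ρ = 1 − 6Σd² / [n(n²−1)] = 1 − 6×96 / (7×48) = 1 − 576/336 ≈ -0.7143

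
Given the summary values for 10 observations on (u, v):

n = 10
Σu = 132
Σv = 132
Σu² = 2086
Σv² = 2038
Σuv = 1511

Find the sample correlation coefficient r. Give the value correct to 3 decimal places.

r = (nΣuv − ΣuΣv) / √[(nΣu² − (Σu)²)(nΣv² − (Σv)²)]
Numerator: 10×1511 − 132×132 = -2314
Denominator: √[(20860 − 17424)(20380 − 17424)] = √[3436 × 2956] = 3186.9760
r = -2314 / 3186.9760 ≈ -0.726

-0.726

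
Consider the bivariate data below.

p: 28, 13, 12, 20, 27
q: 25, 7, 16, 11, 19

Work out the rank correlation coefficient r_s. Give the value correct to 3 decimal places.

0.700

Rank p: 5, 2, 1, 3, 4
Rank q: 5, 1, 3, 2, 4
d = rank(p) − rank(q): 0, 1, -2, 1, 0; Σd² = 6
ρ = 1 − 6Σd² / [n(n²−1)] = 1 − 6×6 / (5×24) = 1 − 36/120 ≈ 0.700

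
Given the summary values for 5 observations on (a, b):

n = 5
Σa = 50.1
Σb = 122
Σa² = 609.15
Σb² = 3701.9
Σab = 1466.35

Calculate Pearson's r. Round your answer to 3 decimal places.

r = (nΣab − ΣaΣb) / √[(nΣa² − (Σa)²)(nΣb² − (Σb)²)]
Numerator: 5×1466.35 − 50.1×122 = 1219.55
Denominator: √[(3045.75 − 2510.01)(18509.5 − 14884)] = √[535.74 × 3625.5] = 1393.6733
r = 1219.55 / 1393.6733 ≈ 0.875

0.875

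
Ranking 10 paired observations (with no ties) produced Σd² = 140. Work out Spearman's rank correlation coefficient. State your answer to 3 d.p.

0.152

ρ = 1 − 6Σd² / [n(n²−1)] = 1 − 6×140 / (10×99)
  = 1 − 840/990 = 1 − 0.8485 ≈ 0.152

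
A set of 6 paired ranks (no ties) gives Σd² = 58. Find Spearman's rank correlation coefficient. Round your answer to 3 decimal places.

-0.657

ρ = 1 − 6Σd² / [n(n²−1)] = 1 − 6×58 / (6×35)
  = 1 − 348/210 = 1 − 1.6571 ≈ -0.657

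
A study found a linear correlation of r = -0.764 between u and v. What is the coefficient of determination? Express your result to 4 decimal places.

r² = (-0.764)² = 0.5837

0.5837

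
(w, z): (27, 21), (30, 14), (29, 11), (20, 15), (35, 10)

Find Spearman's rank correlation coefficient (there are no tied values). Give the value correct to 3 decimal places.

Rank w: 2, 4, 3, 1, 5
Rank z: 5, 3, 2, 4, 1
d = rank(w) − rank(z): -3, 1, 1, -3, 4; Σd² = 36
ρ = 1 − 6Σd² / [n(n²−1)] = 1 − 6×36 / (5×24) = 1 − 216/120 ≈ -0.800

-0.800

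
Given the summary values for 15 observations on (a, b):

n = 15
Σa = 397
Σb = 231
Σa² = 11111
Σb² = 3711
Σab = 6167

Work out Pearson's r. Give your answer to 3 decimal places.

r = (nΣab − ΣaΣb) / √[(nΣa² − (Σa)²)(nΣb² − (Σb)²)]
Numerator: 15×6167 − 397×231 = 798
Denominator: √[(166665 − 157609)(55665 − 53361)] = √[9056 × 2304] = 4567.8249
r = 798 / 4567.8249 ≈ 0.175

0.175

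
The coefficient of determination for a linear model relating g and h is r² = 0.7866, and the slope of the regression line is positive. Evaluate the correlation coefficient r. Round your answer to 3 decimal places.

|r| = √0.7866 = 0.887
The association is positive, so r = 0.887.

0.887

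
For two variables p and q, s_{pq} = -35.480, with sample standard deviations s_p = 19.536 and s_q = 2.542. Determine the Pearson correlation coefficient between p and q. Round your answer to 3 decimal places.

r = Cov(p,q) / (s_p · s_q) = -35.480 / (19.536 × 2.542)
  = -35.480 / 49.6605 ≈ -0.714

-0.714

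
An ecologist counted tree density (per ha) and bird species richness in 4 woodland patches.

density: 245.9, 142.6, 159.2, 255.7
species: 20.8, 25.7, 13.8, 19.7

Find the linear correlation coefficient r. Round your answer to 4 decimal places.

n = 4, Σx = 803.4, Σy = 80, Σx² = 171528.7, Σy² = 1671.66, Σxy = 16013.79
nΣxy − ΣxΣy = 64055.16 − 64272 = -216.84
nΣx² − (Σx)² = 686114.8 − 645451.56 = 40663.24; nΣy² − (Σy)² = 6686.64 − 6400 = 286.64
r = -216.84 / √(40663.24 × 286.64) = -216.84 / 3414.0461 ≈ -0.0635

-0.0635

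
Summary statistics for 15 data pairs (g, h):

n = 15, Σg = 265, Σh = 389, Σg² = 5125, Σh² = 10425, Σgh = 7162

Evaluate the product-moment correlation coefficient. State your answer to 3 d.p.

0.749

r = (nΣgh − ΣgΣh) / √[(nΣg² − (Σg)²)(nΣh² − (Σh)²)]
Numerator: 15×7162 − 265×389 = 4345
Denominator: √[(76875 − 70225)(156375 − 151321)] = √[6650 × 5054] = 5797.3356
r = 4345 / 5797.3356 ≈ 0.749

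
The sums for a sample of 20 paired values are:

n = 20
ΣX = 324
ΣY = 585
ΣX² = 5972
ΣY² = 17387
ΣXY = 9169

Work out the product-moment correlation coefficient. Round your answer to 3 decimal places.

-0.690

r = (nΣXY − ΣXΣY) / √[(nΣX² − (ΣX)²)(nΣY² − (ΣY)²)]
Numerator: 20×9169 − 324×585 = -6160
Denominator: √[(119440 − 104976)(347740 − 342225)] = √[14464 × 5515] = 8931.3470
r = -6160 / 8931.3470 ≈ -0.690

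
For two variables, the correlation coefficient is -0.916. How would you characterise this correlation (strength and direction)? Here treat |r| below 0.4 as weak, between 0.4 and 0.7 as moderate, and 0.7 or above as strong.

strong negative

r = -0.916 < 0 so the relationship is negative.
|r| = 0.916, which falls in the strong range.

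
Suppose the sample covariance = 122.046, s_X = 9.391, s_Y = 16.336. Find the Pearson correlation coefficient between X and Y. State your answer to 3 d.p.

r = Cov(X,Y) / (s_X · s_Y) = 122.046 / (9.391 × 16.336)
  = 122.046 / 153.4114 ≈ 0.796

0.796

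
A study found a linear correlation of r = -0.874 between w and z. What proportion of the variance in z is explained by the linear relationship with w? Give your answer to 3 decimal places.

0.764

r² = (-0.874)² = 0.764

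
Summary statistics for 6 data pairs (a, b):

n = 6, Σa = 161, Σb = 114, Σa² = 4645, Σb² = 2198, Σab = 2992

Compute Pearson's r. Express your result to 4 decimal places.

r = (nΣab − ΣaΣb) / √[(nΣa² − (Σa)²)(nΣb² − (Σb)²)]
Numerator: 6×2992 − 161×114 = -402
Denominator: √[(27870 − 25921)(13188 − 12996)] = √[1949 × 192] = 611.7254
r = -402 / 611.7254 ≈ -0.6572

-0.6572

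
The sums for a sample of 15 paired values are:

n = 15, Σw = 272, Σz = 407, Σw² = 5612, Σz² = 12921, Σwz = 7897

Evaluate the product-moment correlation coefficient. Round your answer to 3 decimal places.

r = (nΣwz − ΣwΣz) / √[(nΣw² − (Σw)²)(nΣz² − (Σz)²)]
Numerator: 15×7897 − 272×407 = 7751
Denominator: √[(84180 − 73984)(193815 − 165649)] = √[10196 × 28166] = 16946.4019
r = 7751 / 16946.4019 ≈ 0.457

0.457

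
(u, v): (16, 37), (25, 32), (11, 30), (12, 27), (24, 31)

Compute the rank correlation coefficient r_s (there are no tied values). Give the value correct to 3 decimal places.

Rank u: 3, 5, 1, 2, 4
Rank v: 5, 4, 2, 1, 3
d = rank(u) − rank(v): -2, 1, -1, 1, 1; Σd² = 8
ρ = 1 − 6Σd² / [n(n²−1)] = 1 − 6×8 / (5×24) = 1 − 48/120 ≈ 0.600

0.600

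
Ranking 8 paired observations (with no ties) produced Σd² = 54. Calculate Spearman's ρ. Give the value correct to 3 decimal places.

ρ = 1 − 6Σd² / [n(n²−1)] = 1 − 6×54 / (8×63)
  = 1 − 324/504 = 1 − 0.6429 ≈ 0.357

0.357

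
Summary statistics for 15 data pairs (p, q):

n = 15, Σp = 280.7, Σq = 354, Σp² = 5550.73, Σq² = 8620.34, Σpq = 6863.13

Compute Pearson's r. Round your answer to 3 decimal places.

0.848

r = (nΣpq − ΣpΣq) / √[(nΣp² − (Σp)²)(nΣq² − (Σq)²)]
Numerator: 15×6863.13 − 280.7×354 = 3579.15
Denominator: √[(83260.95 − 78792.49)(129305.1 − 125316)] = √[4468.46 × 3989.1] = 4221.9822
r = 3579.15 / 4221.9822 ≈ 0.848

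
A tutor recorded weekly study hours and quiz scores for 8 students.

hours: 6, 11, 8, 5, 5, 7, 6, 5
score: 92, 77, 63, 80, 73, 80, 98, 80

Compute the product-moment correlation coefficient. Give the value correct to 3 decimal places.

-0.281

n = 8, Σx = 53, Σy = 643, Σx² = 381, Σy² = 52495, Σxy = 4216
nΣxy − ΣxΣy = 33728 − 34079 = -351
nΣx² − (Σx)² = 3048 − 2809 = 239; nΣy² − (Σy)² = 419960 − 413449 = 6511
r = -351 / √(239 × 6511) = -351 / 1247.4490 ≈ -0.281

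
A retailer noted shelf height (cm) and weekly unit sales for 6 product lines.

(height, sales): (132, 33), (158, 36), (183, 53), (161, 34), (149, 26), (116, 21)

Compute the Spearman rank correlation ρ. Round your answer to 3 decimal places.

0.886

Rank height: 2, 4, 6, 5, 3, 1
Rank sales: 3, 5, 6, 4, 2, 1
d = rank(height) − rank(sales): -1, -1, 0, 1, 1, 0; Σd² = 4
ρ = 1 − 6Σd² / [n(n²−1)] = 1 − 6×4 / (6×35) = 1 − 24/210 ≈ 0.886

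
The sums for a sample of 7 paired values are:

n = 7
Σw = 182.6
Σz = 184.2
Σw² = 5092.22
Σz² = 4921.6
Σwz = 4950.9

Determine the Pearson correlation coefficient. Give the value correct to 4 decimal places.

0.9320

r = (nΣwz − ΣwΣz) / √[(nΣw² − (Σw)²)(nΣz² − (Σz)²)]
Numerator: 7×4950.9 − 182.6×184.2 = 1021.38
Denominator: √[(35645.54 − 33342.76)(34451.2 − 33929.64)] = √[2302.78 × 521.56] = 1095.9188
r = 1021.38 / 1095.9188 ≈ 0.9320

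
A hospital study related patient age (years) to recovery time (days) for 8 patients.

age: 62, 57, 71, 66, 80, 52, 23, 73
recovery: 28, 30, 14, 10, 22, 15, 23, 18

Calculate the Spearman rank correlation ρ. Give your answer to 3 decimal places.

-0.310

Rank age: 4, 3, 6, 5, 8, 2, 1, 7
Rank recovery: 7, 8, 2, 1, 5, 3, 6, 4
d = rank(age) − rank(recovery): -3, -5, 4, 4, 3, -1, -5, 3; Σd² = 110
ρ = 1 − 6Σd² / [n(n²−1)] = 1 − 6×110 / (8×63) = 1 − 660/504 ≈ -0.310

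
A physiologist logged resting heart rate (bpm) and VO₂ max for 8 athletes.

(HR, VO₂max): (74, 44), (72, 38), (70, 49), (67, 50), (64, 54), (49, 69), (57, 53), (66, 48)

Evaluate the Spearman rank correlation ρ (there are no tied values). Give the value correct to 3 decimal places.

Rank HR: 8, 7, 6, 5, 3, 1, 2, 4
Rank VO₂max: 2, 1, 4, 5, 7, 8, 6, 3
d = rank(HR) − rank(VO₂max): 6, 6, 2, 0, -4, -7, -4, 1; Σd² = 158
ρ = 1 − 6Σd² / [n(n²−1)] = 1 − 6×158 / (8×63) = 1 − 948/504 ≈ -0.881

-0.881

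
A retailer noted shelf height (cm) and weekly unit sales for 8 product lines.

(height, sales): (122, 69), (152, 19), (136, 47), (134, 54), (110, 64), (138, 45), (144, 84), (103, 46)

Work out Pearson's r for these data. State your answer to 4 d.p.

-0.2480

n = 8, Σx = 1039, Σy = 428, Σx² = 136929, Σy² = 25540, Σxy = 55018
nΣxy − ΣxΣy = 440144 − 444692 = -4548
nΣx² − (Σx)² = 1095432 − 1079521 = 15911; nΣy² − (Σy)² = 204320 − 183184 = 21136
r = -4548 / √(15911 × 21136) = -4548 / 18338.3450 ≈ -0.2480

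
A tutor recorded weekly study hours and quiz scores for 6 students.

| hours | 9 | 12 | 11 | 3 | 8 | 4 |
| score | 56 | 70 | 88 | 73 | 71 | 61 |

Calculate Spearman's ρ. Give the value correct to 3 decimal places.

-0.029

Rank hours: 4, 6, 5, 1, 3, 2
Rank score: 1, 3, 6, 5, 4, 2
d = rank(hours) − rank(score): 3, 3, -1, -4, -1, 0; Σd² = 36
ρ = 1 − 6Σd² / [n(n²−1)] = 1 − 6×36 / (6×35) = 1 − 216/210 ≈ -0.029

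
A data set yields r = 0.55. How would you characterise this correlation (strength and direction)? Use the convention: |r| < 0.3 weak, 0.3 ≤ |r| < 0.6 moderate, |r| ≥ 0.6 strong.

r = 0.55 > 0 so the relationship is positive.
|r| = 0.55, which falls in the moderate range.

moderate positive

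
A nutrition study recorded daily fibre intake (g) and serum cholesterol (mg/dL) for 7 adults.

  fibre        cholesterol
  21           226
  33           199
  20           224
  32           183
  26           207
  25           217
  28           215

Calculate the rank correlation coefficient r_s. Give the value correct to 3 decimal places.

-0.893

Rank fibre: 2, 7, 1, 6, 4, 3, 5
Rank cholesterol: 7, 2, 6, 1, 3, 5, 4
d = rank(fibre) − rank(cholesterol): -5, 5, -5, 5, 1, -2, 1; Σd² = 106
ρ = 1 − 6Σd² / [n(n²−1)] = 1 − 6×106 / (7×48) = 1 − 636/336 ≈ -0.893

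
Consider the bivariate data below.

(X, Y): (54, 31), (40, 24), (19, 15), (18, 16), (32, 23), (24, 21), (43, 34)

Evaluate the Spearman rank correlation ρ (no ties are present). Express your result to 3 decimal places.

Rank X: 7, 5, 2, 1, 4, 3, 6
Rank Y: 6, 5, 1, 2, 4, 3, 7
d = rank(X) − rank(Y): 1, 0, 1, -1, 0, 0, -1; Σd² = 4
ρ = 1 − 6Σd² / [n(n²−1)] = 1 − 6×4 / (7×48) = 1 − 24/336 ≈ 0.929

0.929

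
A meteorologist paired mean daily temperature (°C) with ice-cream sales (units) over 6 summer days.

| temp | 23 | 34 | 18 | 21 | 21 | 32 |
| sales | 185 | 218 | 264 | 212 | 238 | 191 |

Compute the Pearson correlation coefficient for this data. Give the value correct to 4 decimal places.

n = 6, Σx = 149, Σy = 1308, Σx² = 3915, Σy² = 289514, Σxy = 31981
nΣxy − ΣxΣy = 191886 − 194892 = -3006
nΣx² − (Σx)² = 23490 − 22201 = 1289; nΣy² − (Σy)² = 1737084 − 1710864 = 26220
r = -3006 / √(1289 × 26220) = -3006 / 5813.5686 ≈ -0.5171

-0.5171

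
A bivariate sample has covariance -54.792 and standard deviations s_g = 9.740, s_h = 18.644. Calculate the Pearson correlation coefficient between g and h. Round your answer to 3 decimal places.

r = Cov(g,h) / (s_g · s_h) = -54.792 / (9.740 × 18.644)
  = -54.792 / 181.5926 ≈ -0.302

-0.302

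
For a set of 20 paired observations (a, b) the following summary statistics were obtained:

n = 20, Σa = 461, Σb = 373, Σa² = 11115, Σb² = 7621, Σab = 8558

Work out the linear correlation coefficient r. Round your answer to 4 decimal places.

r = (nΣab − ΣaΣb) / √[(nΣa² − (Σa)²)(nΣb² − (Σb)²)]
Numerator: 20×8558 − 461×373 = -793
Denominator: √[(222300 − 212521)(152420 − 139129)] = √[9779 × 13291] = 11400.5565
r = -793 / 11400.5565 ≈ -0.0696

-0.0696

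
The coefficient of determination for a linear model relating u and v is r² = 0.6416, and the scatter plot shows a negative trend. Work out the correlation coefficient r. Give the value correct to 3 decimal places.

-0.801

|r| = √0.6416 = 0.801
The association is negative, so r = −0.801.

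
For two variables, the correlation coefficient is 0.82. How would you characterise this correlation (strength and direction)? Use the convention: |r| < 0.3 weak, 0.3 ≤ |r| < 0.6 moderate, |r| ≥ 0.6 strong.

r = 0.82 > 0 so the relationship is positive.
|r| = 0.82, which falls in the strong range.

strong positive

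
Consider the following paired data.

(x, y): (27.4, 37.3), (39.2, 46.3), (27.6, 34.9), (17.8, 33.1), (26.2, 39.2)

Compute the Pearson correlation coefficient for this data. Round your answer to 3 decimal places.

n = 5, Σx = 138.2, Σy = 190.8, Σx² = 4052.44, Σy² = 7385.24, Σxy = 5416.44
nΣxy − ΣxΣy = 27082.2 − 26368.56 = 713.64
nΣx² − (Σx)² = 20262.2 − 19099.24 = 1162.96; nΣy² − (Σy)² = 36926.2 − 36404.64 = 521.56
r = 713.64 / √(1162.96 × 521.56) = 713.64 / 778.8154 ≈ 0.916

0.916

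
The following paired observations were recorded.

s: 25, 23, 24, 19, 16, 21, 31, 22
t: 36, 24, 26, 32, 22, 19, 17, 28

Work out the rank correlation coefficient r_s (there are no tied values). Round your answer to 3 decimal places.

-0.024

Rank s: 7, 5, 6, 2, 1, 3, 8, 4
Rank t: 8, 4, 5, 7, 3, 2, 1, 6
d = rank(s) − rank(t): -1, 1, 1, -5, -2, 1, 7, -2; Σd² = 86
ρ = 1 − 6Σd² / [n(n²−1)] = 1 − 6×86 / (8×63) = 1 − 516/504 ≈ -0.024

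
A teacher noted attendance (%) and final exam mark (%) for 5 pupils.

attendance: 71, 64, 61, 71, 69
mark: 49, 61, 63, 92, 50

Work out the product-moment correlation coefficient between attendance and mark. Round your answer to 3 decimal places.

0.128

n = 5, Σx = 336, Σy = 315, Σx² = 22660, Σy² = 21055, Σxy = 21208
nΣxy − ΣxΣy = 106040 − 105840 = 200
nΣx² − (Σx)² = 113300 − 112896 = 404; nΣy² − (Σy)² = 105275 − 99225 = 6050
r = 200 / √(404 × 6050) = 200 / 1563.3937 ≈ 0.128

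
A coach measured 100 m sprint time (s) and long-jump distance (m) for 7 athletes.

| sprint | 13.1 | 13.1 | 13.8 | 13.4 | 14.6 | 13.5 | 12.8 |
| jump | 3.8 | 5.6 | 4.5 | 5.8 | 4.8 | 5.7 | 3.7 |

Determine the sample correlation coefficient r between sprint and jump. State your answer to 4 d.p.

0.2113

n = 7, Σx = 94.3, Σy = 33.9, Σx² = 1272.47, Σy² = 168.91, Σxy = 457.35
nΣxy − ΣxΣy = 3201.45 − 3196.77 = 4.68
nΣx² − (Σx)² = 8907.29 − 8892.49 = 14.8; nΣy² − (Σy)² = 1182.37 − 1149.21 = 33.16
r = 4.68 / √(14.8 × 33.16) = 4.68 / 22.1533 ≈ 0.2113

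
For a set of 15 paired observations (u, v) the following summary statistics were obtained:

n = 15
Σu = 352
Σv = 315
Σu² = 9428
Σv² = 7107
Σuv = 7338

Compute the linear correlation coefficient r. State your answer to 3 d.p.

-0.071

r = (nΣuv − ΣuΣv) / √[(nΣu² − (Σu)²)(nΣv² − (Σv)²)]
Numerator: 15×7338 − 352×315 = -810
Denominator: √[(141420 − 123904)(106605 − 99225)] = √[17516 × 7380] = 11369.6121
r = -810 / 11369.6121 ≈ -0.071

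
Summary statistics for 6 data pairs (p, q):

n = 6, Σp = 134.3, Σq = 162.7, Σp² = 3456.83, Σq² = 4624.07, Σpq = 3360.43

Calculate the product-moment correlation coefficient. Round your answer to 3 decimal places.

r = (nΣpq − ΣpΣq) / √[(nΣp² − (Σp)²)(nΣq² − (Σq)²)]
Numerator: 6×3360.43 − 134.3×162.7 = -1688.03
Denominator: √[(20740.98 − 18036.49)(27744.42 − 26471.29)] = √[2704.49 × 1273.13] = 1855.5774
r = -1688.03 / 1855.5774 ≈ -0.910

-0.910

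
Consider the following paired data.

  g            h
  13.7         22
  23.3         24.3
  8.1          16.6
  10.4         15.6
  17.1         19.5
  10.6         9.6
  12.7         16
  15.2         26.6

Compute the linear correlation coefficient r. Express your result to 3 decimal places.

0.665

n = 8, Σg = 111.1, Σh = 150.2, Σg² = 1701.45, Σh² = 3029.38, Σgh = 2207.02
nΣgh − ΣgΣh = 17656.16 − 16687.22 = 968.94
nΣg² − (Σg)² = 13611.6 − 12343.21 = 1268.39; nΣh² − (Σh)² = 24235.04 − 22560.04 = 1675
r = 968.94 / √(1268.39 × 1675) = 968.94 / 1457.5847 ≈ 0.665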